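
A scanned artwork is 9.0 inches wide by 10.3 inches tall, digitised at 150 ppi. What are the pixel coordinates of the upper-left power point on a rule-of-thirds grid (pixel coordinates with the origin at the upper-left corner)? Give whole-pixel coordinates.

(450, 515)

In pixels the canvas is 9.0 × 150 = 1350 wide and 10.3 × 150 = 1545 tall.
The upper-left point is one-third across and one-third down:
x = 1 × 1350/3 ≈ 450; y = 1 × 1545/3 ≈ 515.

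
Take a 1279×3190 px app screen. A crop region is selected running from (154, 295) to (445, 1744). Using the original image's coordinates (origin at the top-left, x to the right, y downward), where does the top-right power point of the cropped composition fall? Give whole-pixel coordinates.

Crop width = 445 − 154 = 291 px; one third is 97.00 px.
Crop height = 1744 − 295 = 1449 px; one third is 483.00 px.
The top-right point is two-thirds across and one-third down within the crop:
x = 154 + 2 × 97.00 ≈ 348; y = 295 + 1 × 483.00 ≈ 778.

(348, 778)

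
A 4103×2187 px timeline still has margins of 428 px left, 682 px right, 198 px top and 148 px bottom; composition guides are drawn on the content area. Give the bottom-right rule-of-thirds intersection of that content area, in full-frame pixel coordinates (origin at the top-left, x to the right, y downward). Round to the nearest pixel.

Content width = 4103 − 428 − 682 = 2993 px; content height = 2187 − 198 − 148 = 1841 px.
Bottom-right is two-thirds across and two-thirds down within the content area.
x = 428 + 2 × 2993/3 = 428 + 1995.33 ≈ 2423
y = 198 + 2 × 1841/3 = 198 + 1227.33 ≈ 1425

(2423, 1425)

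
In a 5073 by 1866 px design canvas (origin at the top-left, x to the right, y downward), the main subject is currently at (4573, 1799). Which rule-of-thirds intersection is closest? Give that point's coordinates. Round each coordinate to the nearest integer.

(3382, 1244)

Third lines: x ∈ {1691, 3382}, y ∈ {622, 1244}.
4573 is closer to x = 3382; 1799 is closer to y = 1244.
So the nearest intersection is the lower-right power point.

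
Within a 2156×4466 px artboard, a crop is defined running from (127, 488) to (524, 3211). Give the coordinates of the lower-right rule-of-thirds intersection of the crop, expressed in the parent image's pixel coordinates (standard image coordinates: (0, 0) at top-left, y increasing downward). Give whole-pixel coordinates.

x = 392 px, y = 2303 px

Crop width = 524 − 127 = 397 px; one third is 132.33 px.
Crop height = 3211 − 488 = 2723 px; one third is 907.67 px.
The lower-right point is two-thirds across and two-thirds down within the crop:
x = 127 + 2 × 132.33 ≈ 392; y = 488 + 2 × 907.67 ≈ 2303.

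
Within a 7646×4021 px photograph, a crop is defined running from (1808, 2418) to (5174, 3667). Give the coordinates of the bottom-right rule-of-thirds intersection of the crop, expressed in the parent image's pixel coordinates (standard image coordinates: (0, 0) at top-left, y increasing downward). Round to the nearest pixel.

Crop width = 5174 − 1808 = 3366 px; one third is 1122.00 px.
Crop height = 3667 − 2418 = 1249 px; one third is 416.33 px.
The bottom-right point is two-thirds across and two-thirds down within the crop:
x = 1808 + 2 × 1122.00 ≈ 4052; y = 2418 + 2 × 416.33 ≈ 3251.

x = 4052 px, y = 3251 px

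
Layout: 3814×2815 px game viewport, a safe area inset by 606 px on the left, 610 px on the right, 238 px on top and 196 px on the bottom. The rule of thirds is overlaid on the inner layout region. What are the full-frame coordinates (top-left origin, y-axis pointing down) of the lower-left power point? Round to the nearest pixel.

x = 1472 px, y = 1825 px

Content width = 3814 − 606 − 610 = 2598 px; content height = 2815 − 238 − 196 = 2381 px.
Lower-left is one-third across and two-thirds down within the inner layout region.
x = 606 + 1 × 2598/3 = 606 + 866.00 ≈ 1472
y = 238 + 2 × 2381/3 = 238 + 1587.33 ≈ 1825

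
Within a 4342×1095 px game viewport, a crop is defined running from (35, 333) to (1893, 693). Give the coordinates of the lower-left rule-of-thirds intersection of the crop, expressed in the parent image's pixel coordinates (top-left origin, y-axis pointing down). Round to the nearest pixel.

(654, 573)

Crop width = 1893 − 35 = 1858 px; one third is 619.33 px.
Crop height = 693 − 333 = 360 px; one third is 120.00 px.
The lower-left point is one-third across and two-thirds down within the crop:
x = 35 + 1 × 619.33 ≈ 654; y = 333 + 2 × 120.00 ≈ 573.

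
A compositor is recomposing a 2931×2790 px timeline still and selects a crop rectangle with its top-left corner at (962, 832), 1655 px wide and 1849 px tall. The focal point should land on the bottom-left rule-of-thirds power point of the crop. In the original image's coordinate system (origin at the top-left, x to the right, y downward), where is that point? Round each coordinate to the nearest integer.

x = 1514 px, y = 2065 px

One third of the crop width 1655 is 551.67 px.
One third of the crop height 1849 is 616.33 px.
The bottom-left point is one-third across and two-thirds down within the crop:
x = 962 + 1 × 551.67 ≈ 1514; y = 832 + 2 × 616.33 ≈ 2065.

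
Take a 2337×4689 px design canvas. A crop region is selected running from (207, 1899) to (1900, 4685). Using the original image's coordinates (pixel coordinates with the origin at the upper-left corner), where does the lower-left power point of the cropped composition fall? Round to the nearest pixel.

(771, 3756)

Crop width = 1900 − 207 = 1693 px; one third is 564.33 px.
Crop height = 4685 − 1899 = 2786 px; one third is 928.67 px.
The lower-left point is one-third across and two-thirds down within the crop:
x = 207 + 1 × 564.33 ≈ 771; y = 1899 + 2 × 928.67 ≈ 3756.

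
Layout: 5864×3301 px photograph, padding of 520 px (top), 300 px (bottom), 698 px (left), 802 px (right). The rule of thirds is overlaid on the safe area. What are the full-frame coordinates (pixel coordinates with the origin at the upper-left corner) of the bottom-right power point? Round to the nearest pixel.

(3607, 2174)

Content width = 5864 − 698 − 802 = 4364 px; content height = 3301 − 520 − 300 = 2481 px.
Bottom-right is two-thirds across and two-thirds down within the safe area.
x = 698 + 2 × 4364/3 = 698 + 2909.33 ≈ 3607
y = 520 + 2 × 2481/3 = 520 + 1654.00 ≈ 2174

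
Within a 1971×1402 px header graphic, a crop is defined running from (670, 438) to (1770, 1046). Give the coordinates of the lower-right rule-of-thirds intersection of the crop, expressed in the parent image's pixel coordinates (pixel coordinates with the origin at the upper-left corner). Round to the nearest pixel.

x = 1403 px, y = 843 px

Crop width = 1770 − 670 = 1100 px; one third is 366.67 px.
Crop height = 1046 − 438 = 608 px; one third is 202.67 px.
The lower-right point is two-thirds across and two-thirds down within the crop:
x = 670 + 2 × 366.67 ≈ 1403; y = 438 + 2 × 202.67 ≈ 843.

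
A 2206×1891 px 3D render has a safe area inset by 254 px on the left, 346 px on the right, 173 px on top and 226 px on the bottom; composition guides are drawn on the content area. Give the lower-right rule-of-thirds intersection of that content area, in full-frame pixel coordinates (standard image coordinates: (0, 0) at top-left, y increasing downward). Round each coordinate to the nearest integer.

(1325, 1168)

Content width = 2206 − 254 − 346 = 1606 px; content height = 1891 − 173 − 226 = 1492 px.
Lower-right is two-thirds across and two-thirds down within the content area.
x = 254 + 2 × 1606/3 = 254 + 1070.67 ≈ 1325
y = 173 + 2 × 1492/3 = 173 + 994.67 ≈ 1168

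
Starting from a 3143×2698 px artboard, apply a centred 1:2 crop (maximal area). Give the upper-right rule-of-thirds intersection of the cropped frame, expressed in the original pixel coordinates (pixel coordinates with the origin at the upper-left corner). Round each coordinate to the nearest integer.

3143/2698 > 1/2, so the 1:2 crop keeps the full height 2698 and trims width to 2698 × 1/2 = 1349.00 px.
Left offset = (3143 − 1349.00)/2 = 897.00 px; top offset = 0.
Upper-right is two-thirds across and one-third down within the crop:
x = 897.00 + 2 × 1349.00/3 ≈ 1796; y = 0.00 + 1 × 2698.00/3 ≈ 899.

(1796, 899)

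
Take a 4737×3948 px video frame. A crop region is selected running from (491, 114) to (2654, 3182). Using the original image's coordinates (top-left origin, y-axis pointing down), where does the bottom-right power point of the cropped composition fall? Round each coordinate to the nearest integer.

(1933, 2159)

Crop width = 2654 − 491 = 2163 px; one third is 721.00 px.
Crop height = 3182 − 114 = 3068 px; one third is 1022.67 px.
The bottom-right point is two-thirds across and two-thirds down within the crop:
x = 491 + 2 × 721.00 ≈ 1933; y = 114 + 2 × 1022.67 ≈ 2159.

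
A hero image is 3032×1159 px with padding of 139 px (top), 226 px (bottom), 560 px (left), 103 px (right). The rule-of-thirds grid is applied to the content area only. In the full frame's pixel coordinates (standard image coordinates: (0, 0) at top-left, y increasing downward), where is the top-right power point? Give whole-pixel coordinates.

(2139, 404)

Content width = 3032 − 560 − 103 = 2369 px; content height = 1159 − 139 − 226 = 794 px.
Top-right is two-thirds across and one-third down within the content area.
x = 560 + 2 × 2369/3 = 560 + 1579.33 ≈ 2139
y = 139 + 1 × 794/3 = 139 + 264.67 ≈ 404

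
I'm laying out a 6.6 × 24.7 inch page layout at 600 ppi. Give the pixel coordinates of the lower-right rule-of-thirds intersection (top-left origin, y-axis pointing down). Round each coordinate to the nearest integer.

x = 2640 px, y = 9880 px

In pixels the canvas is 6.6 × 600 = 3960 wide and 24.7 × 600 = 14820 tall.
The lower-right point is two-thirds across and two-thirds down:
x = 2 × 3960/3 ≈ 2640; y = 2 × 14820/3 ≈ 9880.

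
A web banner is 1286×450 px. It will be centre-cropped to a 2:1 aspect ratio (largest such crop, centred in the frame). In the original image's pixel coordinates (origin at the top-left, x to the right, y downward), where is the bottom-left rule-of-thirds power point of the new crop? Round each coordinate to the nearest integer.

1286/450 > 2/1, so the 2:1 crop keeps the full height 450 and trims width to 450 × 2/1 = 900.00 px.
Left offset = (1286 − 900.00)/2 = 193.00 px; top offset = 0.
Bottom-left is one-third across and two-thirds down within the crop:
x = 193.00 + 1 × 900.00/3 ≈ 493; y = 0.00 + 2 × 450.00/3 ≈ 300.

(493, 300)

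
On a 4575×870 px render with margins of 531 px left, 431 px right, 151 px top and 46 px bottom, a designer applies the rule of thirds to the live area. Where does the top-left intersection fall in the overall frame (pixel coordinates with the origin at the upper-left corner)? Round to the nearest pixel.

Content width = 4575 − 531 − 431 = 3613 px; content height = 870 − 151 − 46 = 673 px.
Top-left is one-third across and one-third down within the live area.
x = 531 + 1 × 3613/3 = 531 + 1204.33 ≈ 1735
y = 151 + 1 × 673/3 = 151 + 224.33 ≈ 375

(1735, 375)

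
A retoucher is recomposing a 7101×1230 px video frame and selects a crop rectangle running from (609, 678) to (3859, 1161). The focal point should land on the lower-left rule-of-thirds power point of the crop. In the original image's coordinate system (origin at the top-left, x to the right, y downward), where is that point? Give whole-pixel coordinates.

Crop width = 3859 − 609 = 3250 px; one third is 1083.33 px.
Crop height = 1161 − 678 = 483 px; one third is 161.00 px.
The lower-left point is one-third across and two-thirds down within the crop:
x = 609 + 1 × 1083.33 ≈ 1692; y = 678 + 2 × 161.00 ≈ 1000.

(1692, 1000)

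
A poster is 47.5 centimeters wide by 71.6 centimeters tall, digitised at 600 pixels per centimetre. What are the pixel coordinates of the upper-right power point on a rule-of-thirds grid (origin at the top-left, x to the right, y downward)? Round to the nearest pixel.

In pixels the canvas is 47.5 × 600 = 28500 wide and 71.6 × 600 = 42960 tall.
The upper-right point is two-thirds across and one-third down:
x = 2 × 28500/3 ≈ 19000; y = 1 × 42960/3 ≈ 14320.

(19000, 14320)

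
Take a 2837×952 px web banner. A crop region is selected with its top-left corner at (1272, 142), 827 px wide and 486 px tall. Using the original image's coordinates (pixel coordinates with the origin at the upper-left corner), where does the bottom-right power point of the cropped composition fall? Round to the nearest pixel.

One third of the crop width 827 is 275.67 px.
One third of the crop height 486 is 162.00 px.
The bottom-right point is two-thirds across and two-thirds down within the crop:
x = 1272 + 2 × 275.67 ≈ 1823; y = 142 + 2 × 162.00 ≈ 466.

x = 1823 px, y = 466 px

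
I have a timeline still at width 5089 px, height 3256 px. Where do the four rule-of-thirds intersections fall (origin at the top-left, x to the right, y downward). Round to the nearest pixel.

(1696, 1085), (3393, 1085), (1696, 2171), (3393, 2171)

One third of 5089 is 1696.33; one third of 3256 is 1085.33.
Vertical third lines at x = 1696 and x = 3393; horizontal third lines at y = 1085 and y = 2171.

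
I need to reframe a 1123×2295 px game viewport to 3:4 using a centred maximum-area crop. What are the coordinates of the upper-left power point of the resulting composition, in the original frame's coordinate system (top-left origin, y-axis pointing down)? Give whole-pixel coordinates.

1123/2295 < 3/4, so the 3:4 crop keeps the full width 1123 and trims height to 1123 × 4/3 = 1497.33 px.
Top offset = (2295 − 1497.33)/2 = 398.83 px; left offset = 0.
Upper-left is one-third across and one-third down within the crop:
x = 0.00 + 1 × 1123.00/3 ≈ 374; y = 398.83 + 1 × 1497.33/3 ≈ 898.

x = 374 px, y = 898 px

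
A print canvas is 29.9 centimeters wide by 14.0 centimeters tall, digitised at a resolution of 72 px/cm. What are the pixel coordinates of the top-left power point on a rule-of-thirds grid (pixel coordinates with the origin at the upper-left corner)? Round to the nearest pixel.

In pixels the canvas is 29.9 × 72 = 2152.8 wide and 14.0 × 72 = 1008 tall.
The top-left point is one-third across and one-third down:
x = 1 × 2152.8/3 ≈ 718; y = 1 × 1008/3 ≈ 336.

x = 718 px, y = 336 px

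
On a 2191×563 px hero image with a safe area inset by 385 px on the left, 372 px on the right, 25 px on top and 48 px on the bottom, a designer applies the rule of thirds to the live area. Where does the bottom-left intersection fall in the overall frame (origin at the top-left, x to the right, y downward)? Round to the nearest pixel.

x = 863 px, y = 352 px

Content width = 2191 − 385 − 372 = 1434 px; content height = 563 − 25 − 48 = 490 px.
Bottom-left is one-third across and two-thirds down within the live area.
x = 385 + 1 × 1434/3 = 385 + 478.00 ≈ 863
y = 25 + 2 × 490/3 = 25 + 326.67 ≈ 352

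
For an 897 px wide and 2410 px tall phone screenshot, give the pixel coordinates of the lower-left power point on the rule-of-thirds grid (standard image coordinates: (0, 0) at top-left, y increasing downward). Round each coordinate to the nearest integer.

(299, 1607)

The lower-left point sits one-third of the way across and two-thirds of the way down.
x = 1 × 897/3 ≈ 299; y = 2 × 2410/3 ≈ 1607.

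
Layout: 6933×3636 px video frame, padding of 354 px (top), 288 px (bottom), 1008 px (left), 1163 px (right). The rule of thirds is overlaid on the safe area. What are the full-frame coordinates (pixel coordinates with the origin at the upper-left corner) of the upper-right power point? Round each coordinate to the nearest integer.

(4183, 1352)

Content width = 6933 − 1008 − 1163 = 4762 px; content height = 3636 − 354 − 288 = 2994 px.
Upper-right is two-thirds across and one-third down within the safe area.
x = 1008 + 2 × 4762/3 = 1008 + 3174.67 ≈ 4183
y = 354 + 1 × 2994/3 = 354 + 998.00 ≈ 1352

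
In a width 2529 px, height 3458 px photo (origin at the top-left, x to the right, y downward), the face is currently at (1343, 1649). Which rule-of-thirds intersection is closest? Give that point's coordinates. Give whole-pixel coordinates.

Third lines: x ∈ {843, 1686}, y ∈ {1153, 2305}.
1343 is closer to x = 1686; 1649 is closer to y = 1153.
So the nearest intersection is the upper-right power point.

(1686, 1153)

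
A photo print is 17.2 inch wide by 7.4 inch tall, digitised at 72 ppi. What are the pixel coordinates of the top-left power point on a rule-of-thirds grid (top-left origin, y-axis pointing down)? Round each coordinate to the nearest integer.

In pixels the canvas is 17.2 × 72 = 1238.4 wide and 7.4 × 72 = 532.8 tall.
The top-left point is one-third across and one-third down:
x = 1 × 1238.4/3 ≈ 413; y = 1 × 532.8/3 ≈ 178.

(413, 178)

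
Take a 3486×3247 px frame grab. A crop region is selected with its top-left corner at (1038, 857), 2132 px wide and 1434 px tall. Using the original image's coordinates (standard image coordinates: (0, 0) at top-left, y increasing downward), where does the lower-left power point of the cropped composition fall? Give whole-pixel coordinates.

(1749, 1813)

One third of the crop width 2132 is 710.67 px.
One third of the crop height 1434 is 478.00 px.
The lower-left point is one-third across and two-thirds down within the crop:
x = 1038 + 1 × 710.67 ≈ 1749; y = 857 + 2 × 478.00 ≈ 1813.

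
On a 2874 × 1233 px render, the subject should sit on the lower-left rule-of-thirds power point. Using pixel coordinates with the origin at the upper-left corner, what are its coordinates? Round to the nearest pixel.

The lower-left point sits one-third of the way across and two-thirds of the way down.
x = 1 × 2874/3 ≈ 958; y = 2 × 1233/3 ≈ 822.

(958, 822)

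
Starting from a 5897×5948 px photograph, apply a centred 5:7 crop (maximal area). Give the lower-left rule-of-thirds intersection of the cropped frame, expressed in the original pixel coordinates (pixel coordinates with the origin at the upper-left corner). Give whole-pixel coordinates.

5897/5948 > 5/7, so the 5:7 crop keeps the full height 5948 and trims width to 5948 × 5/7 = 4248.57 px.
Left offset = (5897 − 4248.57)/2 = 824.21 px; top offset = 0.
Lower-left is one-third across and two-thirds down within the crop:
x = 824.21 + 1 × 4248.57/3 ≈ 2240; y = 0.00 + 2 × 5948.00/3 ≈ 3965.

(2240, 3965)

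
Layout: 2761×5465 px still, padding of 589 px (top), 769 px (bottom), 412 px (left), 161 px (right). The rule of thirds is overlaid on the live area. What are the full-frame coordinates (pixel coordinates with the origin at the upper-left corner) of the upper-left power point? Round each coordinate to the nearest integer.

Content width = 2761 − 412 − 161 = 2188 px; content height = 5465 − 589 − 769 = 4107 px.
Upper-left is one-third across and one-third down within the live area.
x = 412 + 1 × 2188/3 = 412 + 729.33 ≈ 1141
y = 589 + 1 × 4107/3 = 589 + 1369.00 ≈ 1958

x = 1141 px, y = 1958 px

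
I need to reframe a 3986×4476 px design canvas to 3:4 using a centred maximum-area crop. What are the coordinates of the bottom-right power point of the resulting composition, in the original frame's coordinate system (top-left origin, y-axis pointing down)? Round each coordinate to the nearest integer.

3986/4476 > 3/4, so the 3:4 crop keeps the full height 4476 and trims width to 4476 × 3/4 = 3357.00 px.
Left offset = (3986 − 3357.00)/2 = 314.50 px; top offset = 0.
Bottom-right is two-thirds across and two-thirds down within the crop:
x = 314.50 + 2 × 3357.00/3 ≈ 2553; y = 0.00 + 2 × 4476.00/3 ≈ 2984.

(2553, 2984)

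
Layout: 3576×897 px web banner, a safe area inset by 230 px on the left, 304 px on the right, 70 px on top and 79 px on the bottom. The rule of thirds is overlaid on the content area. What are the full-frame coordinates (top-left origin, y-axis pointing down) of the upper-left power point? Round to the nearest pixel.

x = 1244 px, y = 319 px

Content width = 3576 − 230 − 304 = 3042 px; content height = 897 − 70 − 79 = 748 px.
Upper-left is one-third across and one-third down within the content area.
x = 230 + 1 × 3042/3 = 230 + 1014.00 ≈ 1244
y = 70 + 1 × 748/3 = 70 + 249.33 ≈ 319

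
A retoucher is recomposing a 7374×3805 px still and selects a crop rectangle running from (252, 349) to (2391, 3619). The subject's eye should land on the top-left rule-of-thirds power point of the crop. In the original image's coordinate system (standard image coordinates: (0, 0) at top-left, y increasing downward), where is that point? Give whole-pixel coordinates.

Crop width = 2391 − 252 = 2139 px; one third is 713.00 px.
Crop height = 3619 − 349 = 3270 px; one third is 1090.00 px.
The top-left point is one-third across and one-third down within the crop:
x = 252 + 1 × 713.00 ≈ 965; y = 349 + 1 × 1090.00 ≈ 1439.

x = 965 px, y = 1439 px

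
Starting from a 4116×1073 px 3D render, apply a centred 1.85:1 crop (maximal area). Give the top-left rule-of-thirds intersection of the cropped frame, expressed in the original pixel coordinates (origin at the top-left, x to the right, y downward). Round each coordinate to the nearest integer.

x = 1727 px, y = 358 px

4116/1073 > 1.85/1, so the 1.85:1 crop keeps the full height 1073 and trims width to 1073 × 1.85/1 = 1985.05 px.
Left offset = (4116 − 1985.05)/2 = 1065.47 px; top offset = 0.
Top-left is one-third across and one-third down within the crop:
x = 1065.47 + 1 × 1985.05/3 ≈ 1727; y = 0.00 + 1 × 1073.00/3 ≈ 358.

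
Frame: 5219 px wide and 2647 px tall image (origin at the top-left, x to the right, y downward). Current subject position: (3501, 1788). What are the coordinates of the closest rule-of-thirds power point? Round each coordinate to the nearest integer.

Third lines: x ∈ {1740, 3479}, y ∈ {882, 1765}.
3501 is closer to x = 3479; 1788 is closer to y = 1765.
So the nearest intersection is the lower-right power point.

x = 3479 px, y = 1765 px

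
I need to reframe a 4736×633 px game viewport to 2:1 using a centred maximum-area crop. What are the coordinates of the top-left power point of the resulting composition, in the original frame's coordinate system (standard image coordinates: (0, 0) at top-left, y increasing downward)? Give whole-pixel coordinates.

(2157, 211)

4736/633 > 2/1, so the 2:1 crop keeps the full height 633 and trims width to 633 × 2/1 = 1266.00 px.
Left offset = (4736 − 1266.00)/2 = 1735.00 px; top offset = 0.
Top-left is one-third across and one-third down within the crop:
x = 1735.00 + 1 × 1266.00/3 ≈ 2157; y = 0.00 + 1 × 633.00/3 ≈ 211.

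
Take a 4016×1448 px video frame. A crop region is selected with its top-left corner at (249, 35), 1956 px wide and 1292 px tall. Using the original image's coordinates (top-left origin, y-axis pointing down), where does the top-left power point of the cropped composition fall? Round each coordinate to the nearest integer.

One third of the crop width 1956 is 652.00 px.
One third of the crop height 1292 is 430.67 px.
The top-left point is one-third across and one-third down within the crop:
x = 249 + 1 × 652.00 ≈ 901; y = 35 + 1 × 430.67 ≈ 466.

(901, 466)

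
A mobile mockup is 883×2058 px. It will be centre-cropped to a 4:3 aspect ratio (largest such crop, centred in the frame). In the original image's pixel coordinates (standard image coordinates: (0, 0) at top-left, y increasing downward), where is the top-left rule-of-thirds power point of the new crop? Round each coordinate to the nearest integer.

883/2058 < 4/3, so the 4:3 crop keeps the full width 883 and trims height to 883 × 3/4 = 662.25 px.
Top offset = (2058 − 662.25)/2 = 697.88 px; left offset = 0.
Top-left is one-third across and one-third down within the crop:
x = 0.00 + 1 × 883.00/3 ≈ 294; y = 697.88 + 1 × 662.25/3 ≈ 919.

x = 294 px, y = 919 px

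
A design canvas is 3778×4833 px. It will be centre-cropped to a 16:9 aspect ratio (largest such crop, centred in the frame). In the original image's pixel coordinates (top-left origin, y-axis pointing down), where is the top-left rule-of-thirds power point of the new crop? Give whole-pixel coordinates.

3778/4833 < 16/9, so the 16:9 crop keeps the full width 3778 and trims height to 3778 × 9/16 = 2125.12 px.
Top offset = (4833 − 2125.12)/2 = 1353.94 px; left offset = 0.
Top-left is one-third across and one-third down within the crop:
x = 0.00 + 1 × 3778.00/3 ≈ 1259; y = 1353.94 + 1 × 2125.12/3 ≈ 2062.

(1259, 2062)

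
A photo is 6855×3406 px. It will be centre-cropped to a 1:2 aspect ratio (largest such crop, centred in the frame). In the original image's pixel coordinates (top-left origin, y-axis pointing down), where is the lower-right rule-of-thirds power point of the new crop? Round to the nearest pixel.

(3711, 2271)

6855/3406 > 1/2, so the 1:2 crop keeps the full height 3406 and trims width to 3406 × 1/2 = 1703.00 px.
Left offset = (6855 − 1703.00)/2 = 2576.00 px; top offset = 0.
Lower-right is two-thirds across and two-thirds down within the crop:
x = 2576.00 + 2 × 1703.00/3 ≈ 3711; y = 0.00 + 2 × 3406.00/3 ≈ 2271.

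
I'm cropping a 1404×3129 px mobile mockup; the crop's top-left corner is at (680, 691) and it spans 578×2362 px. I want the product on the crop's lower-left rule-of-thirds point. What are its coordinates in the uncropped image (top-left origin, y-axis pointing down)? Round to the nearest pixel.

One third of the crop width 578 is 192.67 px.
One third of the crop height 2362 is 787.33 px.
The lower-left point is one-third across and two-thirds down within the crop:
x = 680 + 1 × 192.67 ≈ 873; y = 691 + 2 × 787.33 ≈ 2266.

x = 873 px, y = 2266 px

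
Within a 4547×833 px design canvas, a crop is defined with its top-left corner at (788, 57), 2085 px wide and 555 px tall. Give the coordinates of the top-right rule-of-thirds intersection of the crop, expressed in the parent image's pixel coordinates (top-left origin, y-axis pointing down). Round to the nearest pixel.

One third of the crop width 2085 is 695.00 px.
One third of the crop height 555 is 185.00 px.
The top-right point is two-thirds across and one-third down within the crop:
x = 788 + 2 × 695.00 ≈ 2178; y = 57 + 1 × 185.00 ≈ 242.

x = 2178 px, y = 242 px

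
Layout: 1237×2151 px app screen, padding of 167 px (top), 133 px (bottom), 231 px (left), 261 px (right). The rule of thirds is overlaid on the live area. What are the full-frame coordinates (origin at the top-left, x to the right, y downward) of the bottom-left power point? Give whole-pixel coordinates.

Content width = 1237 − 231 − 261 = 745 px; content height = 2151 − 167 − 133 = 1851 px.
Bottom-left is one-third across and two-thirds down within the live area.
x = 231 + 1 × 745/3 = 231 + 248.33 ≈ 479
y = 167 + 2 × 1851/3 = 167 + 1234.00 ≈ 1401

(479, 1401)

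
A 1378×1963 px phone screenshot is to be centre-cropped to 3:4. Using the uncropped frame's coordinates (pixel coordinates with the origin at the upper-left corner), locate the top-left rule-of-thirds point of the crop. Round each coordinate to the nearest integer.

1378/1963 < 3/4, so the 3:4 crop keeps the full width 1378 and trims height to 1378 × 4/3 = 1837.33 px.
Top offset = (1963 − 1837.33)/2 = 62.83 px; left offset = 0.
Top-left is one-third across and one-third down within the crop:
x = 0.00 + 1 × 1378.00/3 ≈ 459; y = 62.83 + 1 × 1837.33/3 ≈ 675.

(459, 675)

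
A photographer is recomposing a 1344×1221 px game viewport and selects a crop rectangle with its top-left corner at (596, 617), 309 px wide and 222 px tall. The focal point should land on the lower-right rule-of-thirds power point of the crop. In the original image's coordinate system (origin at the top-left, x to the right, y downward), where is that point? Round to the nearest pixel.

One third of the crop width 309 is 103.00 px.
One third of the crop height 222 is 74.00 px.
The lower-right point is two-thirds across and two-thirds down within the crop:
x = 596 + 2 × 103.00 ≈ 802; y = 617 + 2 × 74.00 ≈ 765.

x = 802 px, y = 765 px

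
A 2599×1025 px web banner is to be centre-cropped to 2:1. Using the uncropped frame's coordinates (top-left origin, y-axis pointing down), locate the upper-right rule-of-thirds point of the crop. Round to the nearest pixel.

2599/1025 > 2/1, so the 2:1 crop keeps the full height 1025 and trims width to 1025 × 2/1 = 2050.00 px.
Left offset = (2599 − 2050.00)/2 = 274.50 px; top offset = 0.
Upper-right is two-thirds across and one-third down within the crop:
x = 274.50 + 2 × 2050.00/3 ≈ 1641; y = 0.00 + 1 × 1025.00/3 ≈ 342.

x = 1641 px, y = 342 px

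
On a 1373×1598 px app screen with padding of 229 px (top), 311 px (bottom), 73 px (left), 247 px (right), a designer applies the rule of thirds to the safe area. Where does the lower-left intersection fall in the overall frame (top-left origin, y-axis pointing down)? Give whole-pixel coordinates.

x = 424 px, y = 934 px

Content width = 1373 − 73 − 247 = 1053 px; content height = 1598 − 229 − 311 = 1058 px.
Lower-left is one-third across and two-thirds down within the safe area.
x = 73 + 1 × 1053/3 = 73 + 351.00 ≈ 424
y = 229 + 2 × 1058/3 = 229 + 705.33 ≈ 934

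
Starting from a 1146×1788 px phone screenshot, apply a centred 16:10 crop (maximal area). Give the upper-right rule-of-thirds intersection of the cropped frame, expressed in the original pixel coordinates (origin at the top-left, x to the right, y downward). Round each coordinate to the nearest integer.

(764, 775)

1146/1788 < 16/10, so the 16:10 crop keeps the full width 1146 and trims height to 1146 × 10/16 = 716.25 px.
Top offset = (1788 − 716.25)/2 = 535.88 px; left offset = 0.
Upper-right is two-thirds across and one-third down within the crop:
x = 0.00 + 2 × 1146.00/3 ≈ 764; y = 535.88 + 1 × 716.25/3 ≈ 775.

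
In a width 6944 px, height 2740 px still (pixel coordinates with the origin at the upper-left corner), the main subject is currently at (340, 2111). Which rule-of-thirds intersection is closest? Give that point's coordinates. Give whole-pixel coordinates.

x = 2315 px, y = 1827 px

Third lines: x ∈ {2315, 4629}, y ∈ {913, 1827}.
340 is closer to x = 2315; 2111 is closer to y = 1827.
So the nearest intersection is the lower-left power point.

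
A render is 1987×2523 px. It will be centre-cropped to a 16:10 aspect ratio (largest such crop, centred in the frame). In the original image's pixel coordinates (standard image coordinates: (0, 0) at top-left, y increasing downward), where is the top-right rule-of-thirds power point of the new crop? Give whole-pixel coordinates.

1987/2523 < 16/10, so the 16:10 crop keeps the full width 1987 and trims height to 1987 × 10/16 = 1241.88 px.
Top offset = (2523 − 1241.88)/2 = 640.56 px; left offset = 0.
Top-right is two-thirds across and one-third down within the crop:
x = 0.00 + 2 × 1987.00/3 ≈ 1325; y = 640.56 + 1 × 1241.88/3 ≈ 1055.

(1325, 1055)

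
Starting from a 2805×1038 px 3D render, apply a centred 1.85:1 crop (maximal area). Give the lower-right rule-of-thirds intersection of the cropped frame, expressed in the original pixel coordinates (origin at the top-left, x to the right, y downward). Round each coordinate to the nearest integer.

2805/1038 > 1.85/1, so the 1.85:1 crop keeps the full height 1038 and trims width to 1038 × 1.85/1 = 1920.30 px.
Left offset = (2805 − 1920.30)/2 = 442.35 px; top offset = 0.
Lower-right is two-thirds across and two-thirds down within the crop:
x = 442.35 + 2 × 1920.30/3 ≈ 1723; y = 0.00 + 2 × 1038.00/3 ≈ 692.

(1723, 692)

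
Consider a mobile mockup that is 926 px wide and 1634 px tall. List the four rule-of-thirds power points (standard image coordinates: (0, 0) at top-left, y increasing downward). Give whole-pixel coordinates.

One third of 926 is 308.67; one third of 1634 is 544.67.
Vertical third lines at x = 309 and x = 617; horizontal third lines at y = 545 and y = 1089.

(309, 545), (617, 545), (309, 1089), (617, 1089)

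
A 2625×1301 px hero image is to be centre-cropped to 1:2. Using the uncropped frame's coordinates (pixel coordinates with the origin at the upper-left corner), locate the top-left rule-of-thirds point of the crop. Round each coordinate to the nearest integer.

x = 1204 px, y = 434 px

2625/1301 > 1/2, so the 1:2 crop keeps the full height 1301 and trims width to 1301 × 1/2 = 650.50 px.
Left offset = (2625 − 650.50)/2 = 987.25 px; top offset = 0.
Top-left is one-third across and one-third down within the crop:
x = 987.25 + 1 × 650.50/3 ≈ 1204; y = 0.00 + 1 × 1301.00/3 ≈ 434.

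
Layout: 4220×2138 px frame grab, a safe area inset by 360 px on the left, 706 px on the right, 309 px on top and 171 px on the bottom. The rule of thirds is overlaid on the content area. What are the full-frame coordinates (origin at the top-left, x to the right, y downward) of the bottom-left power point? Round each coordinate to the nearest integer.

Content width = 4220 − 360 − 706 = 3154 px; content height = 2138 − 309 − 171 = 1658 px.
Bottom-left is one-third across and two-thirds down within the content area.
x = 360 + 1 × 3154/3 = 360 + 1051.33 ≈ 1411
y = 309 + 2 × 1658/3 = 309 + 1105.33 ≈ 1414

(1411, 1414)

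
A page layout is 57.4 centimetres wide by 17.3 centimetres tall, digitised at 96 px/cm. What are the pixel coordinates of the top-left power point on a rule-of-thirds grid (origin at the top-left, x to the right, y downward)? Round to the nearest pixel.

x = 1837 px, y = 554 px

In pixels the canvas is 57.4 × 96 = 5510.4 wide and 17.3 × 96 = 1660.8 tall.
The top-left point is one-third across and one-third down:
x = 1 × 5510.4/3 ≈ 1837; y = 1 × 1660.8/3 ≈ 554.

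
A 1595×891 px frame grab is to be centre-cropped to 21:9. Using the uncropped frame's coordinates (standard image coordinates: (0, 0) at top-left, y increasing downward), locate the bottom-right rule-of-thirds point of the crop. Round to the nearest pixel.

1595/891 < 21/9, so the 21:9 crop keeps the full width 1595 and trims height to 1595 × 9/21 = 683.57 px.
Top offset = (891 − 683.57)/2 = 103.71 px; left offset = 0.
Bottom-right is two-thirds across and two-thirds down within the crop:
x = 0.00 + 2 × 1595.00/3 ≈ 1063; y = 103.71 + 2 × 683.57/3 ≈ 559.

x = 1063 px, y = 559 px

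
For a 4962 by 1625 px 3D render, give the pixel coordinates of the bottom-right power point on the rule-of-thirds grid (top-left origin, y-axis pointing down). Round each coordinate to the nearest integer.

x = 3308 px, y = 1083 px

The bottom-right point sits two-thirds of the way across and two-thirds of the way down.
x = 2 × 4962/3 ≈ 3308; y = 2 × 1625/3 ≈ 1083.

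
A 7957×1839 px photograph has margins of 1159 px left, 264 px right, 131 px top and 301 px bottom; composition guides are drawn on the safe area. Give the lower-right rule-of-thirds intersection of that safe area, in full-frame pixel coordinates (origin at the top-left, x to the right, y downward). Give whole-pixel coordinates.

Content width = 7957 − 1159 − 264 = 6534 px; content height = 1839 − 131 − 301 = 1407 px.
Lower-right is two-thirds across and two-thirds down within the safe area.
x = 1159 + 2 × 6534/3 = 1159 + 4356.00 ≈ 5515
y = 131 + 2 × 1407/3 = 131 + 938.00 ≈ 1069

(5515, 1069)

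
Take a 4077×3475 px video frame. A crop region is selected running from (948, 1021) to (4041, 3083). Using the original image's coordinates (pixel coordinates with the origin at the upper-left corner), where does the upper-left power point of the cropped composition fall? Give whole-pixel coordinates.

x = 1979 px, y = 1708 px

Crop width = 4041 − 948 = 3093 px; one third is 1031.00 px.
Crop height = 3083 − 1021 = 2062 px; one third is 687.33 px.
The upper-left point is one-third across and one-third down within the crop:
x = 948 + 1 × 1031.00 ≈ 1979; y = 1021 + 1 × 687.33 ≈ 1708.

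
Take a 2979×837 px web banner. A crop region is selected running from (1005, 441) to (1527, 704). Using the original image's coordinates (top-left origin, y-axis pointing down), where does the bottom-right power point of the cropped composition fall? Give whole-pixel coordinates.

Crop width = 1527 − 1005 = 522 px; one third is 174.00 px.
Crop height = 704 − 441 = 263 px; one third is 87.67 px.
The bottom-right point is two-thirds across and two-thirds down within the crop:
x = 1005 + 2 × 174.00 ≈ 1353; y = 441 + 2 × 87.67 ≈ 616.

x = 1353 px, y = 616 px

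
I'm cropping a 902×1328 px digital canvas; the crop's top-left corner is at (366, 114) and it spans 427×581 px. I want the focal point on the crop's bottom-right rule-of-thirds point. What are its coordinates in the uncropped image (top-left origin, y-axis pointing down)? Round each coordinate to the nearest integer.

(651, 501)

One third of the crop width 427 is 142.33 px.
One third of the crop height 581 is 193.67 px.
The bottom-right point is two-thirds across and two-thirds down within the crop:
x = 366 + 2 × 142.33 ≈ 651; y = 114 + 2 × 193.67 ≈ 501.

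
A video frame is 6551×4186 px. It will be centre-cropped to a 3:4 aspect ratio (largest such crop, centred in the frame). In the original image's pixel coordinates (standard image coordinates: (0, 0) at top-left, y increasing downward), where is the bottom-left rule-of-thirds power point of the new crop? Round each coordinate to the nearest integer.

(2752, 2791)

6551/4186 > 3/4, so the 3:4 crop keeps the full height 4186 and trims width to 4186 × 3/4 = 3139.50 px.
Left offset = (6551 − 3139.50)/2 = 1705.75 px; top offset = 0.
Bottom-left is one-third across and two-thirds down within the crop:
x = 1705.75 + 1 × 3139.50/3 ≈ 2752; y = 0.00 + 2 × 4186.00/3 ≈ 2791.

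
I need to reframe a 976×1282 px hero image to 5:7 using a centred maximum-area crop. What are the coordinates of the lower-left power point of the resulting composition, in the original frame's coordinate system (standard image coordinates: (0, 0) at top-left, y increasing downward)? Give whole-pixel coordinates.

(335, 855)

976/1282 > 5/7, so the 5:7 crop keeps the full height 1282 and trims width to 1282 × 5/7 = 915.71 px.
Left offset = (976 − 915.71)/2 = 30.14 px; top offset = 0.
Lower-left is one-third across and two-thirds down within the crop:
x = 30.14 + 1 × 915.71/3 ≈ 335; y = 0.00 + 2 × 1282.00/3 ≈ 855.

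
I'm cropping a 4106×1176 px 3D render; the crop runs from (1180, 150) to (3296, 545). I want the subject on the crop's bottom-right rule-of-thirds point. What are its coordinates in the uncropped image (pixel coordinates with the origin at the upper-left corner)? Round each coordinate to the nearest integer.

x = 2591 px, y = 413 px

Crop width = 3296 − 1180 = 2116 px; one third is 705.33 px.
Crop height = 545 − 150 = 395 px; one third is 131.67 px.
The bottom-right point is two-thirds across and two-thirds down within the crop:
x = 1180 + 2 × 705.33 ≈ 2591; y = 150 + 2 × 131.67 ≈ 413.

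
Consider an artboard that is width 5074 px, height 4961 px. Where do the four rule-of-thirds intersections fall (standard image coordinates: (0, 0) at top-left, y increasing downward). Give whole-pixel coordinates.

(1691, 1654), (3383, 1654), (1691, 3307), (3383, 3307)

One third of 5074 is 1691.33; one third of 4961 is 1653.67.
Vertical third lines at x = 1691 and x = 3383; horizontal third lines at y = 1654 and y = 3307.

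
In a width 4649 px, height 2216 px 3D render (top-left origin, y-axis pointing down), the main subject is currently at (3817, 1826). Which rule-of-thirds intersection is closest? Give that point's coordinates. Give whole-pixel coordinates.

Third lines: x ∈ {1550, 3099}, y ∈ {739, 1477}.
3817 is closer to x = 3099; 1826 is closer to y = 1477.
So the nearest intersection is the lower-right power point.

(3099, 1477)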